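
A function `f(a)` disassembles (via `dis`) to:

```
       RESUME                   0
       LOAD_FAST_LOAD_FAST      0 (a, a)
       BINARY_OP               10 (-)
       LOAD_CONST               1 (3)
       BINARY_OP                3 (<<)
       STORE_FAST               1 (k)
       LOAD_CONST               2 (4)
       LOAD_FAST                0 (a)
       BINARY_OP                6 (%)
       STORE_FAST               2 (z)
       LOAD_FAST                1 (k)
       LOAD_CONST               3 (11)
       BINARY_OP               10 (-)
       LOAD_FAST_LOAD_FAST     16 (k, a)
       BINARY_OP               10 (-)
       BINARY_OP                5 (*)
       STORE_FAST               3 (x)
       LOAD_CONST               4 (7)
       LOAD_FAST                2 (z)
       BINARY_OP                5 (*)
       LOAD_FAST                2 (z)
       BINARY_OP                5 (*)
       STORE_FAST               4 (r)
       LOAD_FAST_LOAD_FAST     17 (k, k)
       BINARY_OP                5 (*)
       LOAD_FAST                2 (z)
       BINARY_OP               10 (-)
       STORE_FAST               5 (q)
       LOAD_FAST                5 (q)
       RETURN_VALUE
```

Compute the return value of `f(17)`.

LOAD_FAST_LOAD_FAST a,a → push 17,17. Stack: [17, 17]
BINARY_OP - → 17 - 17 = 0. Stack: [0]
LOAD_CONST → push 3. Stack: [0, 3]
BINARY_OP << → 0 << 3 = 0. Stack: [0]
STORE_FAST k → k=0. Stack: []
LOAD_CONST → push 4. Stack: [4]
LOAD_FAST a → push 17. Stack: [4, 17]
BINARY_OP % → 4 % 17 = 4. Stack: [4]
STORE_FAST z → z=4. Stack: []
LOAD_FAST k → push 0. Stack: [0]
LOAD_CONST → push 11. Stack: [0, 11]
BINARY_OP - → 0 - 11 = -11. Stack: [-11]
LOAD_FAST_LOAD_FAST k,a → push 0,17. Stack: [-11, 0, 17]
BINARY_OP - → 0 - 17 = -17. Stack: [-11, -17]
BINARY_OP * → -11 * -17 = 187. Stack: [187]
STORE_FAST x → x=187. Stack: []
LOAD_CONST → push 7. Stack: [7]
LOAD_FAST z → push 4. Stack: [7, 4]
BINARY_OP * → 7 * 4 = 28. Stack: [28]
LOAD_FAST z → push 4. Stack: [28, 4]
BINARY_OP * → 28 * 4 = 112. Stack: [112]
STORE_FAST r → r=112. Stack: []
LOAD_FAST_LOAD_FAST k,k → push 0,0. Stack: [0, 0]
BINARY_OP * → 0 * 0 = 0. Stack: [0]
LOAD_FAST z → push 4. Stack: [0, 4]
BINARY_OP - → 0 - 4 = -4. Stack: [-4]
STORE_FAST q → q=-4. Stack: []
LOAD_FAST q → push -4. Stack: [-4]
RETURN_VALUE → return -4.

-4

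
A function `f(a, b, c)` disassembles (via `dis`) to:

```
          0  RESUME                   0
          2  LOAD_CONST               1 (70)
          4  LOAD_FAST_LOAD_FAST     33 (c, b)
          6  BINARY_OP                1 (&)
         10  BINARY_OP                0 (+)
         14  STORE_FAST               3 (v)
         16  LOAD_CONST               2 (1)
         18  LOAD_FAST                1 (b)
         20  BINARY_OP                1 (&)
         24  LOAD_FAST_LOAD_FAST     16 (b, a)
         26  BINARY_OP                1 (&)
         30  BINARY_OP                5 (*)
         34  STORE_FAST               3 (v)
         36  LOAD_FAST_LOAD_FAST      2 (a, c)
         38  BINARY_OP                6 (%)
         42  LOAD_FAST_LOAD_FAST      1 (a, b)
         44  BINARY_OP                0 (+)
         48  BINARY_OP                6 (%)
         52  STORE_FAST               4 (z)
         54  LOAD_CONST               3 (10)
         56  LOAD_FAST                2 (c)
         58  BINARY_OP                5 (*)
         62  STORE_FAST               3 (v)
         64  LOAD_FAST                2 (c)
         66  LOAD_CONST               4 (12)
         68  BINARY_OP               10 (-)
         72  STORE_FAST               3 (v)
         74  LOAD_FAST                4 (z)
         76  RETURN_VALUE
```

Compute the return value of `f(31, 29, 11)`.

9

LOAD_CONST → push 70. Stack: [70]
LOAD_FAST_LOAD_FAST c,b → push 11,29. Stack: [70, 11, 29]
BINARY_OP & → 11 & 29 = 9. Stack: [70, 9]
BINARY_OP + → 70 + 9 = 79. Stack: [79]
STORE_FAST v → v=79. Stack: []
LOAD_CONST → push 1. Stack: [1]
LOAD_FAST b → push 29. Stack: [1, 29]
BINARY_OP & → 1 & 29 = 1. Stack: [1]
LOAD_FAST_LOAD_FAST b,a → push 29,31. Stack: [1, 29, 31]
BINARY_OP & → 29 & 31 = 29. Stack: [1, 29]
BINARY_OP * → 1 * 29 = 29. Stack: [29]
STORE_FAST v → v=29. Stack: []
LOAD_FAST_LOAD_FAST a,c → push 31,11. Stack: [31, 11]
BINARY_OP % → 31 % 11 = 9. Stack: [9]
LOAD_FAST_LOAD_FAST a,b → push 31,29. Stack: [9, 31, 29]
BINARY_OP + → 31 + 29 = 60. Stack: [9, 60]
BINARY_OP % → 9 % 60 = 9. Stack: [9]
STORE_FAST z → z=9. Stack: []
LOAD_CONST → push 10. Stack: [10]
LOAD_FAST c → push 11. Stack: [10, 11]
BINARY_OP * → 10 * 11 = 110. Stack: [110]
STORE_FAST v → v=110. Stack: []
LOAD_FAST c → push 11. Stack: [11]
LOAD_CONST → push 12. Stack: [11, 12]
BINARY_OP - → 11 - 12 = -1. Stack: [-1]
STORE_FAST v → v=-1. Stack: []
LOAD_FAST z → push 9. Stack: [9]
RETURN_VALUE → return 9.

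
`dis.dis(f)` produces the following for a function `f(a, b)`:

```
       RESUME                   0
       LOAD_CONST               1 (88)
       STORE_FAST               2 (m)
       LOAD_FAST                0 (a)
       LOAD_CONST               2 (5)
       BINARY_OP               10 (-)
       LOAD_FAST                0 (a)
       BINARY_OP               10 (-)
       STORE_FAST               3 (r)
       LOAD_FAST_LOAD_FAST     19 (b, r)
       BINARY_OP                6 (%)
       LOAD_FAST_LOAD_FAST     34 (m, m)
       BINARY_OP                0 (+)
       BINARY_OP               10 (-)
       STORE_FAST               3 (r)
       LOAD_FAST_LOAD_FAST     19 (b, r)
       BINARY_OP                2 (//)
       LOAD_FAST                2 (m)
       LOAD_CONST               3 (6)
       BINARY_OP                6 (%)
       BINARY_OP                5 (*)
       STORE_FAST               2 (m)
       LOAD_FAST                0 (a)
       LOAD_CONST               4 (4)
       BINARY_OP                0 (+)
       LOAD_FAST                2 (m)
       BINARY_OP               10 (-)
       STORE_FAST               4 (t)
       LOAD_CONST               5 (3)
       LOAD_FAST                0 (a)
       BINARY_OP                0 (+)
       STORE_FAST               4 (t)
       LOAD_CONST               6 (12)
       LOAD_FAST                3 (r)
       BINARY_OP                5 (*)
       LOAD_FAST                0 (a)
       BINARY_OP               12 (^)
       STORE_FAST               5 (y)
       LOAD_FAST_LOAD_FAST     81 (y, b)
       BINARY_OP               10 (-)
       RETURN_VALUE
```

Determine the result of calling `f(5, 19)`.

LOAD_CONST → push 88. Stack: [88]
STORE_FAST m → m=88. Stack: []
LOAD_FAST a → push 5. Stack: [5]
LOAD_CONST → push 5. Stack: [5, 5]
BINARY_OP - → 5 - 5 = 0. Stack: [0]
LOAD_FAST a → push 5. Stack: [0, 5]
BINARY_OP - → 0 - 5 = -5. Stack: [-5]
STORE_FAST r → r=-5. Stack: []
LOAD_FAST_LOAD_FAST b,r → push 19,-5. Stack: [19, -5]
BINARY_OP % → 19 % -5 = -1. Stack: [-1]
LOAD_FAST_LOAD_FAST m,m → push 88,88. Stack: [-1, 88, 88]
BINARY_OP + → 88 + 88 = 176. Stack: [-1, 176]
BINARY_OP - → -1 - 176 = -177. Stack: [-177]
STORE_FAST r → r=-177. Stack: []
LOAD_FAST_LOAD_FAST b,r → push 19,-177. Stack: [19, -177]
BINARY_OP // → 19 // -177 = -1. Stack: [-1]
LOAD_FAST m → push 88. Stack: [-1, 88]
LOAD_CONST → push 6. Stack: [-1, 88, 6]
BINARY_OP % → 88 % 6 = 4. Stack: [-1, 4]
BINARY_OP * → -1 * 4 = -4. Stack: [-4]
STORE_FAST m → m=-4. Stack: []
LOAD_FAST a → push 5. Stack: [5]
LOAD_CONST → push 4. Stack: [5, 4]
BINARY_OP + → 5 + 4 = 9. Stack: [9]
LOAD_FAST m → push -4. Stack: [9, -4]
BINARY_OP - → 9 - -4 = 13. Stack: [13]
STORE_FAST t → t=13. Stack: []
LOAD_CONST → push 3. Stack: [3]
LOAD_FAST a → push 5. Stack: [3, 5]
BINARY_OP + → 3 + 5 = 8. Stack: [8]
STORE_FAST t → t=8. Stack: []
LOAD_CONST → push 12. Stack: [12]
LOAD_FAST r → push -177. Stack: [12, -177]
BINARY_OP * → 12 * -177 = -2124. Stack: [-2124]
LOAD_FAST a → push 5. Stack: [-2124, 5]
BINARY_OP ^ → -2124 ^ 5 = -2127. Stack: [-2127]
STORE_FAST y → y=-2127. Stack: []
LOAD_FAST_LOAD_FAST y,b → push -2127,19. Stack: [-2127, 19]
BINARY_OP - → -2127 - 19 = -2146. Stack: [-2146]
RETURN_VALUE → return -2146.

-2146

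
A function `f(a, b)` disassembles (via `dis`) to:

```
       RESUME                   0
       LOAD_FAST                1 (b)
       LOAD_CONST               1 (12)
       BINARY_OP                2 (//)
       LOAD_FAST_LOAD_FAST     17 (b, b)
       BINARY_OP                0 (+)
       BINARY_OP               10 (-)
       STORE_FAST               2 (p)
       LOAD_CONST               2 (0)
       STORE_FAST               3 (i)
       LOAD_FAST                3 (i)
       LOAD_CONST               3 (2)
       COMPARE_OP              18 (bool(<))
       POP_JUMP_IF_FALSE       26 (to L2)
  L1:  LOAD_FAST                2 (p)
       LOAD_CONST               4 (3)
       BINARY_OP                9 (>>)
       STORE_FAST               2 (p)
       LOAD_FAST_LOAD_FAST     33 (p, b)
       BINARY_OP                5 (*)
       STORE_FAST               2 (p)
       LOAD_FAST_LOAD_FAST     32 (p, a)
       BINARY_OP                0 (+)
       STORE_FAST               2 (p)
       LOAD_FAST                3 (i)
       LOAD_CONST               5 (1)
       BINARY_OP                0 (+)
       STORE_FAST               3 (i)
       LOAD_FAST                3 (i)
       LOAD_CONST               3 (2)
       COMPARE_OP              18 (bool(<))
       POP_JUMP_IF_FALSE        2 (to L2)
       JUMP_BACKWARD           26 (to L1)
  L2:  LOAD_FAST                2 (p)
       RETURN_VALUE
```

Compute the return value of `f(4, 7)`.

LOAD_FAST b → push 7. Stack: [7]
LOAD_CONST → push 12. Stack: [7, 12]
BINARY_OP // → 7 // 12 = 0. Stack: [0]
LOAD_FAST_LOAD_FAST b,b → push 7,7. Stack: [0, 7, 7]
BINARY_OP + → 7 + 7 = 14. Stack: [0, 14]
BINARY_OP - → 0 - 14 = -14. Stack: [-14]
STORE_FAST p → p=-14. Stack: []
LOAD_CONST → push 0. Stack: [0]
STORE_FAST i → i=0. Stack: []
LOAD_FAST i → push 0. Stack: [0]
LOAD_CONST → push 2. Stack: [0, 2]
COMPARE_OP bool(<) → 0 vs 2 = True. Stack: [True]
POP_JUMP_IF_FALSE → pop True; no jump. Stack: []
LOAD_FAST p → push -14. Stack: [-14]
LOAD_CONST → push 3. Stack: [-14, 3]
BINARY_OP >> → -14 >> 3 = -2. Stack: [-2]
STORE_FAST p → p=-2. Stack: []
LOAD_FAST_LOAD_FAST p,b → push -2,7. Stack: [-2, 7]
BINARY_OP * → -2 * 7 = -14. Stack: [-14]
STORE_FAST p → p=-14. Stack: []
LOAD_FAST_LOAD_FAST p,a → push -14,4. Stack: [-14, 4]
BINARY_OP + → -14 + 4 = -10. Stack: [-10]
STORE_FAST p → p=-10. Stack: []
LOAD_FAST i → push 0. Stack: [0]
LOAD_CONST → push 1. Stack: [0, 1]
BINARY_OP + → 0 + 1 = 1. Stack: [1]
STORE_FAST i → i=1. Stack: []
LOAD_FAST i → push 1. Stack: [1]
LOAD_CONST → push 2. Stack: [1, 2]
COMPARE_OP bool(<) → 1 vs 2 = True. Stack: [True]
POP_JUMP_IF_FALSE → pop True; no jump. Stack: []
LOAD_FAST p → push -10. Stack: [-10]
LOAD_CONST → push 3. Stack: [-10, 3]
BINARY_OP >> → -10 >> 3 = -2. Stack: [-2]
STORE_FAST p → p=-2. Stack: []
LOAD_FAST_LOAD_FAST p,b → push -2,7. Stack: [-2, 7]
BINARY_OP * → -2 * 7 = -14. Stack: [-14]
STORE_FAST p → p=-14. Stack: []
LOAD_FAST_LOAD_FAST p,a → push -14,4. Stack: [-14, 4]
BINARY_OP + → -14 + 4 = -10. Stack: [-10]
STORE_FAST p → p=-10. Stack: []
LOAD_FAST i → push 1. Stack: [1]
LOAD_CONST → push 1. Stack: [1, 1]
BINARY_OP + → 1 + 1 = 2. Stack: [2]
STORE_FAST i → i=2. Stack: []
LOAD_FAST i → push 2. Stack: [2]
LOAD_CONST → push 2. Stack: [2, 2]
COMPARE_OP bool(<) → 2 vs 2 = False. Stack: [False]
POP_JUMP_IF_FALSE → pop False; jump. Stack: []
LOAD_FAST p → push -10. Stack: [-10]
RETURN_VALUE → return -10.

-10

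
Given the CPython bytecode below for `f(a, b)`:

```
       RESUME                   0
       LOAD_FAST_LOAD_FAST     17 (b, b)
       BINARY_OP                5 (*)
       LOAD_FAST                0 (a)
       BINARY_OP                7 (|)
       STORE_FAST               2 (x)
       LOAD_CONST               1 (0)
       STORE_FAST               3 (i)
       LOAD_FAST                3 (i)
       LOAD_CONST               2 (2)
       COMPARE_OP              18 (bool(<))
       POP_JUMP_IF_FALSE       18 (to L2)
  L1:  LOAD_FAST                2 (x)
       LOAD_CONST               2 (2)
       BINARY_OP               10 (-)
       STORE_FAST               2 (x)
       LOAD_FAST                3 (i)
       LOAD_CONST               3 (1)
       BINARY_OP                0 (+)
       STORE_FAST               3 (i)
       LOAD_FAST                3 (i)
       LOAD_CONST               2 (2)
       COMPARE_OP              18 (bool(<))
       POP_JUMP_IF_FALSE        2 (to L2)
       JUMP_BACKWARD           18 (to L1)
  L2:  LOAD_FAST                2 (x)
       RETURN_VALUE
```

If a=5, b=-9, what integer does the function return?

81

LOAD_FAST_LOAD_FAST b,b → push -9,-9. Stack: [-9, -9]
BINARY_OP * → -9 * -9 = 81. Stack: [81]
LOAD_FAST a → push 5. Stack: [81, 5]
BINARY_OP | → 81 | 5 = 85. Stack: [85]
STORE_FAST x → x=85. Stack: []
LOAD_CONST → push 0. Stack: [0]
STORE_FAST i → i=0. Stack: []
LOAD_FAST i → push 0. Stack: [0]
LOAD_CONST → push 2. Stack: [0, 2]
COMPARE_OP bool(<) → 0 vs 2 = True. Stack: [True]
POP_JUMP_IF_FALSE → pop True; no jump. Stack: []
LOAD_FAST x → push 85. Stack: [85]
LOAD_CONST → push 2. Stack: [85, 2]
BINARY_OP - → 85 - 2 = 83. Stack: [83]
STORE_FAST x → x=83. Stack: []
LOAD_FAST i → push 0. Stack: [0]
LOAD_CONST → push 1. Stack: [0, 1]
BINARY_OP + → 0 + 1 = 1. Stack: [1]
STORE_FAST i → i=1. Stack: []
LOAD_FAST i → push 1. Stack: [1]
LOAD_CONST → push 2. Stack: [1, 2]
COMPARE_OP bool(<) → 1 vs 2 = True. Stack: [True]
POP_JUMP_IF_FALSE → pop True; no jump. Stack: []
LOAD_FAST x → push 83. Stack: [83]
LOAD_CONST → push 2. Stack: [83, 2]
BINARY_OP - → 83 - 2 = 81. Stack: [81]
STORE_FAST x → x=81. Stack: []
LOAD_FAST i → push 1. Stack: [1]
LOAD_CONST → push 1. Stack: [1, 1]
BINARY_OP + → 1 + 1 = 2. Stack: [2]
STORE_FAST i → i=2. Stack: []
LOAD_FAST i → push 2. Stack: [2]
LOAD_CONST → push 2. Stack: [2, 2]
COMPARE_OP bool(<) → 2 vs 2 = False. Stack: [False]
POP_JUMP_IF_FALSE → pop False; jump. Stack: []
LOAD_FAST x → push 81. Stack: [81]
RETURN_VALUE → return 81.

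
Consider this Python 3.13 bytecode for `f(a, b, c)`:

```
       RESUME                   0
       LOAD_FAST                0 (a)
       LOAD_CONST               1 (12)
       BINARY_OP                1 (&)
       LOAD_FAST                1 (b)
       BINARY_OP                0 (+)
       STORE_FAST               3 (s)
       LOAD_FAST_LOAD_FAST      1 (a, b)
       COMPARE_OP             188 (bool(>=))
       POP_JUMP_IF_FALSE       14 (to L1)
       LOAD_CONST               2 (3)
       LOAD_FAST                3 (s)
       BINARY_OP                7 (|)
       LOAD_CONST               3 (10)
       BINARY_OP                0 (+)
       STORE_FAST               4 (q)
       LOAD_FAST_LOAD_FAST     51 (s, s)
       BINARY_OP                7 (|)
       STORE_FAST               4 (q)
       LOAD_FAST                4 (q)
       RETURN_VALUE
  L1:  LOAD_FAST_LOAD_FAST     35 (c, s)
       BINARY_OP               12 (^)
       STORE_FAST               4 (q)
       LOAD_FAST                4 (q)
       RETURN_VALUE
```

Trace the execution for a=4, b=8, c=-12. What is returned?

LOAD_FAST a → push 4. Stack: [4]
LOAD_CONST → push 12. Stack: [4, 12]
BINARY_OP & → 4 & 12 = 4. Stack: [4]
LOAD_FAST b → push 8. Stack: [4, 8]
BINARY_OP + → 4 + 8 = 12. Stack: [12]
STORE_FAST s → s=12. Stack: []
LOAD_FAST_LOAD_FAST a,b → push 4,8. Stack: [4, 8]
COMPARE_OP bool(>=) → 4 vs 8 = False. Stack: [False]
POP_JUMP_IF_FALSE → pop False; jump. Stack: []
LOAD_FAST_LOAD_FAST c,s → push -12,12. Stack: [-12, 12]
BINARY_OP ^ → -12 ^ 12 = -8. Stack: [-8]
STORE_FAST q → q=-8. Stack: []
LOAD_FAST q → push -8. Stack: [-8]
RETURN_VALUE → return -8.

-8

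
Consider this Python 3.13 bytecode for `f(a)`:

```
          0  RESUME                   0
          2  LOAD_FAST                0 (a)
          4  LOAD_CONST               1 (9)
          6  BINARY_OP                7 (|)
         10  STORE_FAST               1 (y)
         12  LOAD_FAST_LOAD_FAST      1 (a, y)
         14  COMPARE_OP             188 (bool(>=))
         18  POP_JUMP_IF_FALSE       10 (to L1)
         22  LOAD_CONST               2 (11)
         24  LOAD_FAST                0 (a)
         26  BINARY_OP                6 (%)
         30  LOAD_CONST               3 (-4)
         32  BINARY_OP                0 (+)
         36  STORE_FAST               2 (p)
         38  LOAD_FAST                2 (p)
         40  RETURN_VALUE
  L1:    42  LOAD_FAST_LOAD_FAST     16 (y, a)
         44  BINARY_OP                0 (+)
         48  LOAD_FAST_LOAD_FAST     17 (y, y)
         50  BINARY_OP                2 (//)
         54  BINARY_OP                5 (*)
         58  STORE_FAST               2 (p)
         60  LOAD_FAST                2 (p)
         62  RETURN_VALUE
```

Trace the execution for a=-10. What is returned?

-11

LOAD_FAST a → push -10. Stack: [-10]
LOAD_CONST → push 9. Stack: [-10, 9]
BINARY_OP | → -10 | 9 = -1. Stack: [-1]
STORE_FAST y → y=-1. Stack: []
LOAD_FAST_LOAD_FAST a,y → push -10,-1. Stack: [-10, -1]
COMPARE_OP bool(>=) → -10 vs -1 = False. Stack: [False]
POP_JUMP_IF_FALSE → pop False; jump. Stack: []
LOAD_FAST_LOAD_FAST y,a → push -1,-10. Stack: [-1, -10]
BINARY_OP + → -1 + -10 = -11. Stack: [-11]
LOAD_FAST_LOAD_FAST y,y → push -1,-1. Stack: [-11, -1, -1]
BINARY_OP // → -1 // -1 = 1. Stack: [-11, 1]
BINARY_OP * → -11 * 1 = -11. Stack: [-11]
STORE_FAST p → p=-11. Stack: []
LOAD_FAST p → push -11. Stack: [-11]
RETURN_VALUE → return -11.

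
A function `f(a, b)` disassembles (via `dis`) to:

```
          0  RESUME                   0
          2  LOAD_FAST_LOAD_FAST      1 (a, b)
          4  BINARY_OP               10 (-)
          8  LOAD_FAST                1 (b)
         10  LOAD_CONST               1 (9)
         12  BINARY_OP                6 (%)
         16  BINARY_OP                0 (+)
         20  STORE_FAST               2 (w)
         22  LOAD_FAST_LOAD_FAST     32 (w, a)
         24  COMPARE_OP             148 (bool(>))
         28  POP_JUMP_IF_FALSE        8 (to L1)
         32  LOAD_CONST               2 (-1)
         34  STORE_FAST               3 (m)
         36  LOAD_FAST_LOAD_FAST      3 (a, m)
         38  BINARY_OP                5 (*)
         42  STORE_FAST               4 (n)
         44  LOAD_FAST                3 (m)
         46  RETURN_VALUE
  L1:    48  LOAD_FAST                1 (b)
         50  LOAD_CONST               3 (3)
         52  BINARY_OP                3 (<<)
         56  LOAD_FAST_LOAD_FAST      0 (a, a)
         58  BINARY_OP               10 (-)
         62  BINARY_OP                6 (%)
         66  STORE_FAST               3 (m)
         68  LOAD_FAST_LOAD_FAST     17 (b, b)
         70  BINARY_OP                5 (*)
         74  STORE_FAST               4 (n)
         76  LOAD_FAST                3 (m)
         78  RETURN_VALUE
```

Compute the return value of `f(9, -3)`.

-1

LOAD_FAST_LOAD_FAST a,b → push 9,-3. Stack: [9, -3]
BINARY_OP - → 9 - -3 = 12. Stack: [12]
LOAD_FAST b → push -3. Stack: [12, -3]
LOAD_CONST → push 9. Stack: [12, -3, 9]
BINARY_OP % → -3 % 9 = 6. Stack: [12, 6]
BINARY_OP + → 12 + 6 = 18. Stack: [18]
STORE_FAST w → w=18. Stack: []
LOAD_FAST_LOAD_FAST w,a → push 18,9. Stack: [18, 9]
COMPARE_OP bool(>) → 18 vs 9 = True. Stack: [True]
POP_JUMP_IF_FALSE → pop True; no jump. Stack: []
LOAD_CONST → push -1. Stack: [-1]
STORE_FAST m → m=-1. Stack: []
LOAD_FAST_LOAD_FAST a,m → push 9,-1. Stack: [9, -1]
BINARY_OP * → 9 * -1 = -9. Stack: [-9]
STORE_FAST n → n=-9. Stack: []
LOAD_FAST m → push -1. Stack: [-1]
RETURN_VALUE → return -1.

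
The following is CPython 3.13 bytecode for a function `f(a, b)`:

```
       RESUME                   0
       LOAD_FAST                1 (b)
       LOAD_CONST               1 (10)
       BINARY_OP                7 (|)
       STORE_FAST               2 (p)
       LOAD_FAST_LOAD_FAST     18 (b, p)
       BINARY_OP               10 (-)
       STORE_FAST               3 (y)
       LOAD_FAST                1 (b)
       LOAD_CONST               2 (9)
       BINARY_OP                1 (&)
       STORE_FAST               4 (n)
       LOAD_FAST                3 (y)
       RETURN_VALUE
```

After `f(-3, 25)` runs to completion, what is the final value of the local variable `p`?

27

LOAD_FAST b → push 25. Stack: [25]
LOAD_CONST → push 10. Stack: [25, 10]
BINARY_OP | → 25 | 10 = 27. Stack: [27]
STORE_FAST p → p=27. Stack: []
LOAD_FAST_LOAD_FAST b,p → push 25,27. Stack: [25, 27]
BINARY_OP - → 25 - 27 = -2. Stack: [-2]
STORE_FAST y → y=-2. Stack: []
LOAD_FAST b → push 25. Stack: [25]
LOAD_CONST → push 9. Stack: [25, 9]
BINARY_OP & → 25 & 9 = 9. Stack: [9]
STORE_FAST n → n=9. Stack: []
LOAD_FAST y → push -2. Stack: [-2]
RETURN_VALUE → return -2.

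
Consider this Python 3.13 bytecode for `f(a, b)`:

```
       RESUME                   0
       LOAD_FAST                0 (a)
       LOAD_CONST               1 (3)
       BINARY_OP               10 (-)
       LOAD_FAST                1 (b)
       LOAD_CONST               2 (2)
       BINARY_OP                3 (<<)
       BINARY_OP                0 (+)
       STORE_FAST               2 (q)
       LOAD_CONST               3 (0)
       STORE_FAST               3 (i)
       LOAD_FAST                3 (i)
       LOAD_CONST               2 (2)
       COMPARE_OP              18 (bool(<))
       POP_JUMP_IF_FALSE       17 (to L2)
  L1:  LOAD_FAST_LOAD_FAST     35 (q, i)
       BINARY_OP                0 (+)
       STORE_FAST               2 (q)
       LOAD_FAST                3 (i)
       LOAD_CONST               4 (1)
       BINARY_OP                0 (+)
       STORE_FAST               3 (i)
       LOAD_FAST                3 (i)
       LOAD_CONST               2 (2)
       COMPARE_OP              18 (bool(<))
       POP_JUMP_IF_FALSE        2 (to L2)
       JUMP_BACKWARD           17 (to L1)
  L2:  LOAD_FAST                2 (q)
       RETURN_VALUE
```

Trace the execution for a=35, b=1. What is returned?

37

LOAD_FAST a → push 35. Stack: [35]
LOAD_CONST → push 3. Stack: [35, 3]
BINARY_OP - → 35 - 3 = 32. Stack: [32]
LOAD_FAST b → push 1. Stack: [32, 1]
LOAD_CONST → push 2. Stack: [32, 1, 2]
BINARY_OP << → 1 << 2 = 4. Stack: [32, 4]
BINARY_OP + → 32 + 4 = 36. Stack: [36]
STORE_FAST q → q=36. Stack: []
LOAD_CONST → push 0. Stack: [0]
STORE_FAST i → i=0. Stack: []
LOAD_FAST i → push 0. Stack: [0]
LOAD_CONST → push 2. Stack: [0, 2]
COMPARE_OP bool(<) → 0 vs 2 = True. Stack: [True]
POP_JUMP_IF_FALSE → pop True; no jump. Stack: []
LOAD_FAST_LOAD_FAST q,i → push 36,0. Stack: [36, 0]
BINARY_OP + → 36 + 0 = 36. Stack: [36]
STORE_FAST q → q=36. Stack: []
LOAD_FAST i → push 0. Stack: [0]
LOAD_CONST → push 1. Stack: [0, 1]
BINARY_OP + → 0 + 1 = 1. Stack: [1]
STORE_FAST i → i=1. Stack: []
LOAD_FAST i → push 1. Stack: [1]
LOAD_CONST → push 2. Stack: [1, 2]
COMPARE_OP bool(<) → 1 vs 2 = True. Stack: [True]
POP_JUMP_IF_FALSE → pop True; no jump. Stack: []
LOAD_FAST_LOAD_FAST q,i → push 36,1. Stack: [36, 1]
BINARY_OP + → 36 + 1 = 37. Stack: [37]
STORE_FAST q → q=37. Stack: []
LOAD_FAST i → push 1. Stack: [1]
LOAD_CONST → push 1. Stack: [1, 1]
BINARY_OP + → 1 + 1 = 2. Stack: [2]
STORE_FAST i → i=2. Stack: []
LOAD_FAST i → push 2. Stack: [2]
LOAD_CONST → push 2. Stack: [2, 2]
COMPARE_OP bool(<) → 2 vs 2 = False. Stack: [False]
POP_JUMP_IF_FALSE → pop False; jump. Stack: []
LOAD_FAST q → push 37. Stack: [37]
RETURN_VALUE → return 37.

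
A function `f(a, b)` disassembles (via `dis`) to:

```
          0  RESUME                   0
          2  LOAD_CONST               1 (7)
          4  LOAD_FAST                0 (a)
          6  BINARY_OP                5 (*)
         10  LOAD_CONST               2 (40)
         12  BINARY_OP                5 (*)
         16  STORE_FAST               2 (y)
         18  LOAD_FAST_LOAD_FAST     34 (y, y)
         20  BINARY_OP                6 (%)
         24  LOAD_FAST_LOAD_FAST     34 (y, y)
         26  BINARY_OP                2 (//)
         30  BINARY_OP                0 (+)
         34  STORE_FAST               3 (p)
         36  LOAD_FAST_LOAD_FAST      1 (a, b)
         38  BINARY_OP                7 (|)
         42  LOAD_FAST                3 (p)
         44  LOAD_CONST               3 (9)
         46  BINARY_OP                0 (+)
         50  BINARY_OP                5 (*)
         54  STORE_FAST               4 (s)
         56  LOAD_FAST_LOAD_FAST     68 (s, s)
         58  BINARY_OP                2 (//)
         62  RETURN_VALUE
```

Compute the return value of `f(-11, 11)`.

LOAD_CONST → push 7. Stack: [7]
LOAD_FAST a → push -11. Stack: [7, -11]
BINARY_OP * → 7 * -11 = -77. Stack: [-77]
LOAD_CONST → push 40. Stack: [-77, 40]
BINARY_OP * → -77 * 40 = -3080. Stack: [-3080]
STORE_FAST y → y=-3080. Stack: []
LOAD_FAST_LOAD_FAST y,y → push -3080,-3080. Stack: [-3080, -3080]
BINARY_OP % → -3080 % -3080 = 0. Stack: [0]
LOAD_FAST_LOAD_FAST y,y → push -3080,-3080. Stack: [0, -3080, -3080]
BINARY_OP // → -3080 // -3080 = 1. Stack: [0, 1]
BINARY_OP + → 0 + 1 = 1. Stack: [1]
STORE_FAST p → p=1. Stack: []
LOAD_FAST_LOAD_FAST a,b → push -11,11. Stack: [-11, 11]
BINARY_OP | → -11 | 11 = -1. Stack: [-1]
LOAD_FAST p → push 1. Stack: [-1, 1]
LOAD_CONST → push 9. Stack: [-1, 1, 9]
BINARY_OP + → 1 + 9 = 10. Stack: [-1, 10]
BINARY_OP * → -1 * 10 = -10. Stack: [-10]
STORE_FAST s → s=-10. Stack: []
LOAD_FAST_LOAD_FAST s,s → push -10,-10. Stack: [-10, -10]
BINARY_OP // → -10 // -10 = 1. Stack: [1]
RETURN_VALUE → return 1.

1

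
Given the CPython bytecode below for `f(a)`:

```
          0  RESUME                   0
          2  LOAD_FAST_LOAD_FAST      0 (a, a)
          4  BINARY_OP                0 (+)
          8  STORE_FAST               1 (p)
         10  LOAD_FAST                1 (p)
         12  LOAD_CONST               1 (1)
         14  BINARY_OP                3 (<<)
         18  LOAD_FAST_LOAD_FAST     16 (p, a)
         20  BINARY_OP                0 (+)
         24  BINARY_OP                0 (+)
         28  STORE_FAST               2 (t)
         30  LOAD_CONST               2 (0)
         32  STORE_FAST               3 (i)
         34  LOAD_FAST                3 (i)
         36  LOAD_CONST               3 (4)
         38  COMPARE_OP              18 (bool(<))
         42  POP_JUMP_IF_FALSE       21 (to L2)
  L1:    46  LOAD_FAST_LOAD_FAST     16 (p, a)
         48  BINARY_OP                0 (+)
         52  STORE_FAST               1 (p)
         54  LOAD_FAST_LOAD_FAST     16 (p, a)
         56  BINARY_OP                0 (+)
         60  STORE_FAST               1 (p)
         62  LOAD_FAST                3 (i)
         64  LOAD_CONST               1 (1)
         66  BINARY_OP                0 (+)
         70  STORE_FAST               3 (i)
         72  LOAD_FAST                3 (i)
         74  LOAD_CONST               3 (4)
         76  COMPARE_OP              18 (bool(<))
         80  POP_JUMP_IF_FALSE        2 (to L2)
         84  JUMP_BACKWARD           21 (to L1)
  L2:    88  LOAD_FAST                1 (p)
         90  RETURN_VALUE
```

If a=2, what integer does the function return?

LOAD_FAST_LOAD_FAST a,a → push 2,2
BINARY_OP + → 2 + 2 = 4
STORE_FAST p → p=4
LOAD_FAST p → push 4
LOAD_CONST → push 1
BINARY_OP << → 4 << 1 = 8
LOAD_FAST_LOAD_FAST p,a → push 4,2
BINARY_OP + → 4 + 2 = 6
BINARY_OP + → 8 + 6 = 14
STORE_FAST t → t=14
LOAD_CONST → push 0
STORE_FAST i → i=0
LOAD_FAST i → push 0
LOAD_CONST → push 4
COMPARE_OP bool(<) → 0 vs 4 = True
POP_JUMP_IF_FALSE → pop True; no jump
LOAD_FAST_LOAD_FAST p,a → push 4,2
BINARY_OP + → 4 + 2 = 6
STORE_FAST p → p=6
LOAD_FAST_LOAD_FAST p,a → push 6,2
BINARY_OP + → 6 + 2 = 8
STORE_FAST p → p=8
LOAD_FAST i → push 0
LOAD_CONST → push 1
BINARY_OP + → 0 + 1 = 1
STORE_FAST i → i=1
LOAD_FAST i → push 1
LOAD_CONST → push 4
COMPARE_OP bool(<) → 1 vs 4 = True
POP_JUMP_IF_FALSE → pop True; no jump
LOAD_FAST_LOAD_FAST p,a → push 8,2
BINARY_OP + → 8 + 2 = 10
STORE_FAST p → p=10
LOAD_FAST_LOAD_FAST p,a → push 10,2
BINARY_OP + → 10 + 2 = 12
STORE_FAST p → p=12
LOAD_FAST i → push 1
LOAD_CONST → push 1
BINARY_OP + → 1 + 1 = 2
STORE_FAST i → i=2
LOAD_FAST i → push 2
LOAD_CONST → push 4
COMPARE_OP bool(<) → 2 vs 4 = True
POP_JUMP_IF_FALSE → pop True; no jump
LOAD_FAST_LOAD_FAST p,a → push 12,2
BINARY_OP + → 12 + 2 = 14
STORE_FAST p → p=14
LOAD_FAST_LOAD_FAST p,a → push 14,2
BINARY_OP + → 14 + 2 = 16
STORE_FAST p → p=16
LOAD_FAST i → push 2
LOAD_CONST → push 1
BINARY_OP + → 2 + 1 = 3
STORE_FAST i → i=3
LOAD_FAST i → push 3
LOAD_CONST → push 4
COMPARE_OP bool(<) → 3 vs 4 = True
POP_JUMP_IF_FALSE → pop True; no jump
LOAD_FAST_LOAD_FAST p,a → push 16,2
BINARY_OP + → 16 + 2 = 18
STORE_FAST p → p=18
LOAD_FAST_LOAD_FAST p,a → push 18,2
BINARY_OP + → 18 + 2 = 20
STORE_FAST p → p=20
LOAD_FAST i → push 3
LOAD_CONST → push 1
BINARY_OP + → 3 + 1 = 4
STORE_FAST i → i=4
LOAD_FAST i → push 4
LOAD_CONST → push 4
COMPARE_OP bool(<) → 4 vs 4 = False
POP_JUMP_IF_FALSE → pop False; jump
LOAD_FAST p → push 20
RETURN_VALUE → return 20.

20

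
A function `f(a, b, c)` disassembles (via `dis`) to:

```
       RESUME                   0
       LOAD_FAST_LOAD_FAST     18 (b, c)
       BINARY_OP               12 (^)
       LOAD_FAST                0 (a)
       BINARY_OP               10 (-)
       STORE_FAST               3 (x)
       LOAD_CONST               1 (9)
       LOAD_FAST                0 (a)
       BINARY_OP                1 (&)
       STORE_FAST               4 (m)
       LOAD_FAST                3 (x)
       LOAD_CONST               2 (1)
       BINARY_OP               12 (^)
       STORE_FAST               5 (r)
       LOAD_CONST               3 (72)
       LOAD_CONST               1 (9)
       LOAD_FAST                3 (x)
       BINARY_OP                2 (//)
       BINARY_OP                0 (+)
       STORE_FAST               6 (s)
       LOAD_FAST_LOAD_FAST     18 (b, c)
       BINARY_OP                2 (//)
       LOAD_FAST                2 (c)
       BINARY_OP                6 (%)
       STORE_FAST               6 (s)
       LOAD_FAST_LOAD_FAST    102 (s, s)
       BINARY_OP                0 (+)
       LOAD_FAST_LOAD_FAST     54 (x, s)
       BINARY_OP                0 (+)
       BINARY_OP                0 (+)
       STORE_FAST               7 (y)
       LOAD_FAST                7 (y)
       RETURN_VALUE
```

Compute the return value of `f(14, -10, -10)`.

LOAD_FAST_LOAD_FAST b,c → push -10,-10. Stack: [-10, -10]
BINARY_OP ^ → -10 ^ -10 = 0. Stack: [0]
LOAD_FAST a → push 14. Stack: [0, 14]
BINARY_OP - → 0 - 14 = -14. Stack: [-14]
STORE_FAST x → x=-14. Stack: []
LOAD_CONST → push 9. Stack: [9]
LOAD_FAST a → push 14. Stack: [9, 14]
BINARY_OP & → 9 & 14 = 8. Stack: [8]
STORE_FAST m → m=8. Stack: []
LOAD_FAST x → push -14. Stack: [-14]
LOAD_CONST → push 1. Stack: [-14, 1]
BINARY_OP ^ → -14 ^ 1 = -13. Stack: [-13]
STORE_FAST r → r=-13. Stack: []
LOAD_CONST → push 72. Stack: [72]
LOAD_CONST → push 9. Stack: [72, 9]
LOAD_FAST x → push -14. Stack: [72, 9, -14]
BINARY_OP // → 9 // -14 = -1. Stack: [72, -1]
BINARY_OP + → 72 + -1 = 71. Stack: [71]
STORE_FAST s → s=71. Stack: []
LOAD_FAST_LOAD_FAST b,c → push -10,-10. Stack: [-10, -10]
BINARY_OP // → -10 // -10 = 1. Stack: [1]
LOAD_FAST c → push -10. Stack: [1, -10]
BINARY_OP % → 1 % -10 = -9. Stack: [-9]
STORE_FAST s → s=-9. Stack: []
LOAD_FAST_LOAD_FAST s,s → push -9,-9. Stack: [-9, -9]
BINARY_OP + → -9 + -9 = -18. Stack: [-18]
LOAD_FAST_LOAD_FAST x,s → push -14,-9. Stack: [-18, -14, -9]
BINARY_OP + → -14 + -9 = -23. Stack: [-18, -23]
BINARY_OP + → -18 + -23 = -41. Stack: [-41]
STORE_FAST y → y=-41. Stack: []
LOAD_FAST y → push -41. Stack: [-41]
RETURN_VALUE → return -41.

-41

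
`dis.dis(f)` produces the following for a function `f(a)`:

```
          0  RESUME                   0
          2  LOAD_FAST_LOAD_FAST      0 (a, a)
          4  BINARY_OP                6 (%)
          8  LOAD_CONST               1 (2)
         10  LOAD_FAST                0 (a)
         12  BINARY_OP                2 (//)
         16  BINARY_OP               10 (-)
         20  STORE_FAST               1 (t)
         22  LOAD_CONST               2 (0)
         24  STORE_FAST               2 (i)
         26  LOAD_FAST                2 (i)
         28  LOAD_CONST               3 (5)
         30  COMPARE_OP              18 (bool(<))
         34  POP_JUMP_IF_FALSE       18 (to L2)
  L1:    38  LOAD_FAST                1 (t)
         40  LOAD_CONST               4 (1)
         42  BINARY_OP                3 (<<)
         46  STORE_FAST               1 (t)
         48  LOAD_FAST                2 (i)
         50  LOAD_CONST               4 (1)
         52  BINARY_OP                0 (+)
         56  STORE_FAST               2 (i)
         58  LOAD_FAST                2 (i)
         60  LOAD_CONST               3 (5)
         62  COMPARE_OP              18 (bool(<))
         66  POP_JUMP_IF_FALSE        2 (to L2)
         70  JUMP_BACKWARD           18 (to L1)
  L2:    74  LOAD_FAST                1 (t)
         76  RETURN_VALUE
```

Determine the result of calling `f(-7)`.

32

LOAD_FAST_LOAD_FAST a,a → push -7,-7
BINARY_OP % → -7 % -7 = 0
LOAD_CONST → push 2
LOAD_FAST a → push -7
BINARY_OP // → 2 // -7 = -1
BINARY_OP - → 0 - -1 = 1
STORE_FAST t → t=1
LOAD_CONST → push 0
STORE_FAST i → i=0
LOAD_FAST i → push 0
LOAD_CONST → push 5
COMPARE_OP bool(<) → 0 vs 5 = True
POP_JUMP_IF_FALSE → pop True; no jump
LOAD_FAST t → push 1
LOAD_CONST → push 1
BINARY_OP << → 1 << 1 = 2
STORE_FAST t → t=2
LOAD_FAST i → push 0
LOAD_CONST → push 1
BINARY_OP + → 0 + 1 = 1
STORE_FAST i → i=1
LOAD_FAST i → push 1
LOAD_CONST → push 5
COMPARE_OP bool(<) → 1 vs 5 = True
POP_JUMP_IF_FALSE → pop True; no jump
LOAD_FAST t → push 2
LOAD_CONST → push 1
BINARY_OP << → 2 << 1 = 4
STORE_FAST t → t=4
LOAD_FAST i → push 1
LOAD_CONST → push 1
BINARY_OP + → 1 + 1 = 2
STORE_FAST i → i=2
LOAD_FAST i → push 2
LOAD_CONST → push 5
COMPARE_OP bool(<) → 2 vs 5 = True
POP_JUMP_IF_FALSE → pop True; no jump
LOAD_FAST t → push 4
LOAD_CONST → push 1
BINARY_OP << → 4 << 1 = 8
STORE_FAST t → t=8
LOAD_FAST i → push 2
LOAD_CONST → push 1
BINARY_OP + → 2 + 1 = 3
STORE_FAST i → i=3
LOAD_FAST i → push 3
LOAD_CONST → push 5
COMPARE_OP bool(<) → 3 vs 5 = True
POP_JUMP_IF_FALSE → pop True; no jump
LOAD_FAST t → push 8
LOAD_CONST → push 1
BINARY_OP << → 8 << 1 = 16
STORE_FAST t → t=16
LOAD_FAST i → push 3
LOAD_CONST → push 1
BINARY_OP + → 3 + 1 = 4
STORE_FAST i → i=4
LOAD_FAST i → push 4
LOAD_CONST → push 5
COMPARE_OP bool(<) → 4 vs 5 = True
POP_JUMP_IF_FALSE → pop True; no jump
LOAD_FAST t → push 16
LOAD_CONST → push 1
BINARY_OP << → 16 << 1 = 32
STORE_FAST t → t=32
LOAD_FAST i → push 4
LOAD_CONST → push 1
BINARY_OP + → 4 + 1 = 5
STORE_FAST i → i=5
LOAD_FAST i → push 5
LOAD_CONST → push 5
COMPARE_OP bool(<) → 5 vs 5 = False
POP_JUMP_IF_FALSE → pop False; jump
LOAD_FAST t → push 32
RETURN_VALUE → return 32.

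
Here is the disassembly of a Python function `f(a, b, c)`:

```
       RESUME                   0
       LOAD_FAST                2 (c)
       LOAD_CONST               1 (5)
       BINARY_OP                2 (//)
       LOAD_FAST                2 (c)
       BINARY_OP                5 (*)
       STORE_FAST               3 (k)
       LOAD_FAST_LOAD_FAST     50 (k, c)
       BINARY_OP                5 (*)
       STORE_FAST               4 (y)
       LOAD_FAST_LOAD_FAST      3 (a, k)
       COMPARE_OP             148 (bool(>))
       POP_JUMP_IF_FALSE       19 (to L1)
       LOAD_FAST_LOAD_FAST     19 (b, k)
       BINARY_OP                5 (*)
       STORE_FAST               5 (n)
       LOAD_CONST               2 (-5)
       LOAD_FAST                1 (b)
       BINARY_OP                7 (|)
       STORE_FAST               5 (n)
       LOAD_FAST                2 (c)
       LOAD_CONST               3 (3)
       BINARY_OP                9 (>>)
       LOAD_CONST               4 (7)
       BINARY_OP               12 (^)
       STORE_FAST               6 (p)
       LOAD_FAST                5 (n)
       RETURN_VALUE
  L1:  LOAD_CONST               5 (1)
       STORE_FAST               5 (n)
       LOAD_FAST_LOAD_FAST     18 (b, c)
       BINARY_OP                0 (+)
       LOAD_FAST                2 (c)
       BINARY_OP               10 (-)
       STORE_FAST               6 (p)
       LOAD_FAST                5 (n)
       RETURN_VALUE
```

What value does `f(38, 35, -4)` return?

-5

LOAD_FAST c → push -4. Stack: [-4]
LOAD_CONST → push 5. Stack: [-4, 5]
BINARY_OP // → -4 // 5 = -1. Stack: [-1]
LOAD_FAST c → push -4. Stack: [-1, -4]
BINARY_OP * → -1 * -4 = 4. Stack: [4]
STORE_FAST k → k=4. Stack: []
LOAD_FAST_LOAD_FAST k,c → push 4,-4. Stack: [4, -4]
BINARY_OP * → 4 * -4 = -16. Stack: [-16]
STORE_FAST y → y=-16. Stack: []
LOAD_FAST_LOAD_FAST a,k → push 38,4. Stack: [38, 4]
COMPARE_OP bool(>) → 38 vs 4 = True. Stack: [True]
POP_JUMP_IF_FALSE → pop True; no jump. Stack: []
LOAD_FAST_LOAD_FAST b,k → push 35,4. Stack: [35, 4]
BINARY_OP * → 35 * 4 = 140. Stack: [140]
STORE_FAST n → n=140. Stack: []
LOAD_CONST → push -5. Stack: [-5]
LOAD_FAST b → push 35. Stack: [-5, 35]
BINARY_OP | → -5 | 35 = -5. Stack: [-5]
STORE_FAST n → n=-5. Stack: []
LOAD_FAST c → push -4. Stack: [-4]
LOAD_CONST → push 3. Stack: [-4, 3]
BINARY_OP >> → -4 >> 3 = -1. Stack: [-1]
LOAD_CONST → push 7. Stack: [-1, 7]
BINARY_OP ^ → -1 ^ 7 = -8. Stack: [-8]
STORE_FAST p → p=-8. Stack: []
LOAD_FAST n → push -5. Stack: [-5]
RETURN_VALUE → return -5.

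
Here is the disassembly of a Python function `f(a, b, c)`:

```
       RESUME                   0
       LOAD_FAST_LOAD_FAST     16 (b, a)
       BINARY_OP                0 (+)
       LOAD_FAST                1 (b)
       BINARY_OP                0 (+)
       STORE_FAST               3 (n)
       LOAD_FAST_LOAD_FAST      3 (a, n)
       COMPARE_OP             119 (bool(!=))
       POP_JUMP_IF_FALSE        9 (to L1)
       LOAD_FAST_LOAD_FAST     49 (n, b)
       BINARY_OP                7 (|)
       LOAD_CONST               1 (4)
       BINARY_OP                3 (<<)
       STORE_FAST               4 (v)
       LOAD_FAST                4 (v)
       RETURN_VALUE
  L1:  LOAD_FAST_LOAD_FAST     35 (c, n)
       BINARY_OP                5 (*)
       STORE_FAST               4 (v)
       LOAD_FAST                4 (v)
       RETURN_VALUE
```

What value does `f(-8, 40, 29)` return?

1664

LOAD_FAST_LOAD_FAST b,a → push 40,-8. Stack: [40, -8]
BINARY_OP + → 40 + -8 = 32. Stack: [32]
LOAD_FAST b → push 40. Stack: [32, 40]
BINARY_OP + → 32 + 40 = 72. Stack: [72]
STORE_FAST n → n=72. Stack: []
LOAD_FAST_LOAD_FAST a,n → push -8,72. Stack: [-8, 72]
COMPARE_OP bool(!=) → -8 vs 72 = True. Stack: [True]
POP_JUMP_IF_FALSE → pop True; no jump. Stack: []
LOAD_FAST_LOAD_FAST n,b → push 72,40. Stack: [72, 40]
BINARY_OP | → 72 | 40 = 104. Stack: [104]
LOAD_CONST → push 4. Stack: [104, 4]
BINARY_OP << → 104 << 4 = 1664. Stack: [1664]
STORE_FAST v → v=1664. Stack: []
LOAD_FAST v → push 1664. Stack: [1664]
RETURN_VALUE → return 1664.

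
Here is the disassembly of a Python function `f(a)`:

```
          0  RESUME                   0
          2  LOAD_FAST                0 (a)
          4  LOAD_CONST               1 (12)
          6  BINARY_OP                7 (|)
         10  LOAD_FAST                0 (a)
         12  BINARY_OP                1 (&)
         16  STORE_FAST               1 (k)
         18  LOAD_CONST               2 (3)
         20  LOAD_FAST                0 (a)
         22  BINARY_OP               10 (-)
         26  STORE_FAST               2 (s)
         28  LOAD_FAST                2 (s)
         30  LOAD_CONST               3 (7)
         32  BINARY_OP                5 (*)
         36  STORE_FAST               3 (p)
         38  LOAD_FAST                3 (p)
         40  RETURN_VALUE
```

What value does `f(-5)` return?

LOAD_FAST a → push -5. Stack: [-5]
LOAD_CONST → push 12. Stack: [-5, 12]
BINARY_OP | → -5 | 12 = -1. Stack: [-1]
LOAD_FAST a → push -5. Stack: [-1, -5]
BINARY_OP & → -1 & -5 = -5. Stack: [-5]
STORE_FAST k → k=-5. Stack: []
LOAD_CONST → push 3. Stack: [3]
LOAD_FAST a → push -5. Stack: [3, -5]
BINARY_OP - → 3 - -5 = 8. Stack: [8]
STORE_FAST s → s=8. Stack: []
LOAD_FAST s → push 8. Stack: [8]
LOAD_CONST → push 7. Stack: [8, 7]
BINARY_OP * → 8 * 7 = 56. Stack: [56]
STORE_FAST p → p=56. Stack: []
LOAD_FAST p → push 56. Stack: [56]
RETURN_VALUE → return 56.

56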